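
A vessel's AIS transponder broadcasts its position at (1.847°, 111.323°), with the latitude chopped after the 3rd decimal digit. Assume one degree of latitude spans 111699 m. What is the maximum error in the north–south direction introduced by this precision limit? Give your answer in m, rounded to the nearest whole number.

112 m

Truncating at 3 decimal places can drop up to a full unit in the last place, so the latitude may be off by as much as 0.001°.
North–south distance: 0.001° × 111699 m/° = 111.699 m.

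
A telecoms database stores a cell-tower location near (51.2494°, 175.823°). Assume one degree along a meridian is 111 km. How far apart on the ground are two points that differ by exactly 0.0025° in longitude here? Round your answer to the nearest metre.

At 51.2494° a degree of longitude is 111000 × cos 51.2494° ≈ 69478.4 m, so 0.0025° corresponds to 173.696 m.

174 metres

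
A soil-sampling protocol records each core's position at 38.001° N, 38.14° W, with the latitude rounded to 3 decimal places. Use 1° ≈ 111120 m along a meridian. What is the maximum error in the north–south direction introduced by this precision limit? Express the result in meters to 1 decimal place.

55.6 meters

Rounding to 3 decimal places leaves the latitude within ±0.0005° of the true value.
So the N–S error is at most 0.0005 × 111120 = 55.56 m.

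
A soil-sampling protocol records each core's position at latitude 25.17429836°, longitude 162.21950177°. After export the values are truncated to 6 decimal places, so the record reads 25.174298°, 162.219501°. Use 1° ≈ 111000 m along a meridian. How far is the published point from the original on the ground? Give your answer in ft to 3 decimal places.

Δlat = 25.17429836 − 25.174298 = +0.00000036°; Δlon = 162.21950177 − 162.219501 = +0.00000077°.
N–S: 0.00000036° × 111000 m/° = 0.03996 m.
East–west at this latitude: 0.00000077° × 111000 × cos 25.1743° ≈ 0.00000077 × 100457 = 0.0773519 m.
Distance: √(0.03996² + 0.0773519²) ≈ 0.0870639 m.
In feet: 0.0870639 m ÷ 0.3048 ≈ 0.28564 ft.

0.286 ft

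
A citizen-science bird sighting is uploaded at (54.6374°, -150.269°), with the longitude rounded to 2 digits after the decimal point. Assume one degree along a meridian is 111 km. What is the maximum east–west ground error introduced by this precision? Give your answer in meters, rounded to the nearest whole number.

Rounding to 2 decimal places leaves the longitude within ±0.005° of the true value.
Parallels shrink by cos φ, so at 54.6374° a degree of longitude is 111000 × 0.5787 ≈ 64241.1 m.
So at most 0.005° × 64241.1 ≈ 321.206 m east–west.

321 meters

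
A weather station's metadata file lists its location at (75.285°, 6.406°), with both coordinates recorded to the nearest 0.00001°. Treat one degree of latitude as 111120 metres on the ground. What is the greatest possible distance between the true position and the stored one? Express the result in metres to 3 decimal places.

0.573 metres

Rounding to 5 decimal places leaves each coordinate within ±5e-06° of the true value.
N–S: 5e-06° × 111120 m/° = 0.5556 m.
Longitude error → 5e-06 × 111120 × cos 75.285° = 5e-06 × 111120 × 0.2540 ≈ 0.141129 m.
Combining orthogonally: (0.5556² + 0.141129²)^½ ≈ 0.573244 m.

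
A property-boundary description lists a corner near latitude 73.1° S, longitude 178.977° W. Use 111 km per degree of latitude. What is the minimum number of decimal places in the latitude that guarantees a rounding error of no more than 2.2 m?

One degree of latitude covers 111000 m.
Rounding to N decimal places gives at most 0.5 × 10⁻ᴺ degrees of error, i.e. 0.5 × 10⁻ᴺ × 111000 m.
Setting 55500 × 10⁻ᴺ ≤ 2.2 gives 10ᴺ ≥ 2.523e+04, i.e. N ≥ 4.40.
At 4 places the error can reach 5.55 m, but 5 places keeps it to 0.555 m.

5 decimal places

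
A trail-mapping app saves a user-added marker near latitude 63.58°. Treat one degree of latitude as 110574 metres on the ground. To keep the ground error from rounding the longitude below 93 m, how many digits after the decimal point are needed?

At 63.58° one degree of longitude covers 110574 × cos 63.58° ≈ 110574 × 0.4449 ≈ 49199.7 m.
N decimal places → at most half a unit in the last place, 0.5 × 10⁻ᴺ° = 49199.7/2 × 10⁻ᴺ m.
Need 0.5 × 49199.7 × 10⁻ᴺ ≤ 93 → 10⁻ᴺ ≤ 3.781e-03, so N ≥ 2.42.
So 3 decimal places suffice (24.6 m); 2 would allow up to 246 m.

3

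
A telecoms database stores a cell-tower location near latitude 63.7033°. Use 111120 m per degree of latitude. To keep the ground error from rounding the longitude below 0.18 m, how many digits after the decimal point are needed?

6

At 63.7033° one degree of longitude covers 111120 × cos 63.7033° ≈ 111120 × 0.4430 ≈ 49228.3 m.
With N decimal places the half-ulp bound is 0.5·10⁻ᴺ°, or 0.5·10⁻ᴺ × 49228.3 m on the ground.
Setting 24614.2 × 10⁻ᴺ ≤ 0.18 gives 10ᴺ ≥ 1.367e+05, i.e. N ≥ 5.14.
So 6 decimal places suffice (0.0246 m); 5 would allow up to 0.246 m.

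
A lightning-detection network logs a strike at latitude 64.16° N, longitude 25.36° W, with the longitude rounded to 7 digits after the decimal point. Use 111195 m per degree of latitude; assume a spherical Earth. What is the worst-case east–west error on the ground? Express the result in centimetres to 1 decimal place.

0.2 centimetres

Rounding to 7 decimal places leaves the longitude within ±5e-08° of the true value.
One degree of longitude at 64.16° is 111195 × cos 64.16° ≈ 111195 × 0.4359 = 48465.4 m.
East–west error: 5e-08° × 48465.4 m/° ≈ 0.00242327 m.
That is 0.00242327 m = 0.24233 cm.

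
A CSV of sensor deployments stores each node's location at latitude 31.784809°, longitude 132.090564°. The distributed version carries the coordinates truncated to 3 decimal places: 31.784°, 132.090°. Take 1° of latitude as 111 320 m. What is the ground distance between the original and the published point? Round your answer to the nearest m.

Δlat = 31.784809 − 31.784 = +0.000809°; Δlon = 132.090564 − 132.090 = +0.000564°.
North–south shift: 0.000809 × 111320 = 90.0579 m.
E–W at 31.784°: 0.000564° × 111320 × cos 31.784° = 0.000564 × 111320 × 0.8500 ≈ 53.3693 m.
Hypotenuse of the two orthogonal shifts: √(90.0579² + 53.3693²) = 104.684 m.

105 m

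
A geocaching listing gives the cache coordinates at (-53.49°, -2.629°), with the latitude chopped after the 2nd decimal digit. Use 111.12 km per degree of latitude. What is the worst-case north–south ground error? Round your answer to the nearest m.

Truncating at 2 decimal places can drop up to a full unit in the last place, so the latitude may be off by as much as 0.01°.
So the N–S error is at most 0.01 × 111120 = 1111.2 m.

1111 m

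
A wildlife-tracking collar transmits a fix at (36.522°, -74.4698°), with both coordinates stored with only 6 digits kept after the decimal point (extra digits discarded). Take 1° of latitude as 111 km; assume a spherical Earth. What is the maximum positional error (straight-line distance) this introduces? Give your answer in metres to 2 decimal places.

0.14 metres

Truncating at 6 decimal places can drop up to a full unit in the last place, so each coordinate may be off by as much as 1e-06°.
N–S: 1e-06° × 111000 m/° = 0.111 m.
Longitude error → 1e-06 × 111000 × cos 36.522° = 1e-06 × 111000 × 0.8036 ≈ 0.0892028 m.
The two errors are perpendicular, so the maximum displacement is √(0.111² + 0.0892028²) ≈ 0.142401 m.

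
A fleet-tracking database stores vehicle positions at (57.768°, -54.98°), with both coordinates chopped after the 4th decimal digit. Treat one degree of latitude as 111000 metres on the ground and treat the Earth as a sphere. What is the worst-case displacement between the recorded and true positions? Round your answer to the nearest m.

13 m

Truncating at 4 decimal places can drop up to a full unit in the last place, so each coordinate may be off by as much as 0.0001°.
North–south component: 0.0001° × 111000 = 11.1 m.
East–west component at 57.768°: 0.0001° × 111000 × cos 57.768° ≈ 0.0001 × 59201.7 ≈ 5.92017 m.
The two errors are perpendicular, so the maximum displacement is √(11.1² + 5.92017²) ≈ 12.5801 m.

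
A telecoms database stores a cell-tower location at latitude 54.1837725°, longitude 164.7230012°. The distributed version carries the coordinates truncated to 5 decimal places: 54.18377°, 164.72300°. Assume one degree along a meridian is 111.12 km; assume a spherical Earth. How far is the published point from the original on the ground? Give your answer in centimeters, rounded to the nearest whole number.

29 centimeters

Δlat = 54.1837725 − 54.18377 = +0.0000025°; Δlon = 164.7230012 − 164.72300 = +0.0000012°.
North–south shift: 0.0000025 × 111120 = 0.2778 m.
East–west at this latitude: 0.0000012° × 111120 × cos 54.1838° ≈ 0.0000012 × 65026 = 0.0780312 m.
Hypotenuse of the two orthogonal shifts: √(0.2778² + 0.0780312²) = 0.288551 m.
That is 0.288551 m = 28.855 cm.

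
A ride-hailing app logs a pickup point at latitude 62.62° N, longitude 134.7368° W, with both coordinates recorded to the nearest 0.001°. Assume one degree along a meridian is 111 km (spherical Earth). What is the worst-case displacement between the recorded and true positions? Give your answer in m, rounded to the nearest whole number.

61 m

Rounding to 3 decimal places leaves each coordinate within ±0.0005° of the true value.
N–S: 0.0005° × 111000 m/° = 55.5 m.
E–W at 62.62°: 0.0005° × 111000 × cos 62.62° = 0.0005 × 111000 × 0.4599 ≈ 25.5239 m.
Worst case both components are at the extreme and orthogonal: √(55.5² + 25.5239²) ≈ 61.0878 m.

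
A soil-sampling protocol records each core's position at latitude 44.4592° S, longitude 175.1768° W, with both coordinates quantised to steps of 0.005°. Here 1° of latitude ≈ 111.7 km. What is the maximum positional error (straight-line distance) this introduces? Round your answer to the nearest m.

With a 0.005° grid the true value lies within half a step, ±0.005°/2 = ±0.0025°, of the stored one.
N–S: 0.0025° × 111700 m/° = 279.25 m.
East–west component at 44.4592°: 0.0025° × 111700 × cos 44.4592° ≈ 0.0025 × 79725.8 ≈ 199.315 m.
Worst case both components are at the extreme and orthogonal: √(279.25² + 199.315²) ≈ 343.084 m.

343 m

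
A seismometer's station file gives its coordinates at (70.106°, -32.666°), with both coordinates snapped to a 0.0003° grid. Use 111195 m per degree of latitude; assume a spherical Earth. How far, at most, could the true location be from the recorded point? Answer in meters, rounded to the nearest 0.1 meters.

17.6 meters

With a 0.0003° grid the true value lies within half a step, ±0.0003°/2 = ±0.00015°, of the stored one.
N–S: 0.00015° × 111195 m/° = 16.6793 m.
East–west component at 70.106°: 0.00015° × 111195 × cos 70.106° ≈ 0.00015 × 37837.6 ≈ 5.67563 m.
The two errors are perpendicular, so the maximum displacement is √(16.6793² + 5.67563²) ≈ 17.6185 m.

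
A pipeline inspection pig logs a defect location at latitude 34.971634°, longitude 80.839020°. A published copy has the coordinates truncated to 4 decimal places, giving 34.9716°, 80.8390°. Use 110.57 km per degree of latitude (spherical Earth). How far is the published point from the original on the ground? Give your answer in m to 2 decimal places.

Δlat = 34.971634 − 34.9716 = +0.000034°; Δlon = 80.839020 − 80.8390 = +0.000020°.
North–south shift: 0.000034 × 110570 = 3.75938 m.
E–W at 34.9716°: 0.000020° × 110570 × cos 34.9716° = 0.000020 × 110570 × 0.8194 ≈ 1.8121 m.
Distance: √(3.75938² + 1.8121²) ≈ 4.17333 m.

4.17 m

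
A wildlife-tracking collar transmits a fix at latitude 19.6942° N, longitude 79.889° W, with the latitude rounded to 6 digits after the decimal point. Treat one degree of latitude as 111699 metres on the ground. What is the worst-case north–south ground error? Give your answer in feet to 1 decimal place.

Rounding to 6 decimal places leaves the latitude within ±5e-07° of the true value.
So the N–S error is at most 5e-07 × 111699 = 0.0558495 m.
In feet: 0.0558495 m ÷ 0.3048 ≈ 0.18323 ft.

0.2 feet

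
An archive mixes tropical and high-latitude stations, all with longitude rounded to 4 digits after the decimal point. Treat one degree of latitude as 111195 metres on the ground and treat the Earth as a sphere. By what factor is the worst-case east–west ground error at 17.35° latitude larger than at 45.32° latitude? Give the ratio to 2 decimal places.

Rounding to 4 decimal places leaves the longitude within ±5e-05° of the true value.
At 17.35°: 5e-05° × 111195 × cos 17.35° = 5e-05 × 111195 × 0.9545 ≈ 5.3068 m.
Error at 45.32° = 5e-05° × 111195 × cos 45.32° ≈ 5.5598 × 0.7031 = 3.9093 m.
Ratio: 5.3068 / 3.9093 = cos 17.35° / cos 45.32° ≈ 1.3575.

1.36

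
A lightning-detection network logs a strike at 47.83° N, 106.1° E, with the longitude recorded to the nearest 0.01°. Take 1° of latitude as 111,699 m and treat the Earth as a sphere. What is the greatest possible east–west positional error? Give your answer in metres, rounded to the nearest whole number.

Rounding to 2 decimal places leaves the longitude within ±0.005° of the true value.
Parallels shrink by cos φ, so at 47.83° a degree of longitude is 111699 × 0.6713 ≈ 74987.2 m.
Maximum E–W displacement: 0.005 × 74987.2 = 374.936 m.

375 metres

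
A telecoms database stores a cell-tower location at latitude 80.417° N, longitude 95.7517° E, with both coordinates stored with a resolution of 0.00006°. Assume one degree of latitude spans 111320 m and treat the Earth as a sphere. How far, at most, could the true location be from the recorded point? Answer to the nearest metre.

With a 0.00006° grid the true value lies within half a step, ±0.00006°/2 = ±3e-05°, of the stored one.
North–south component: 3e-05° × 111320 = 3.3396 m.
East–west component at 80.417°: 3e-05° × 111320 × cos 80.417° ≈ 3e-05 × 18532.1 ≈ 0.555964 m.
The two errors are perpendicular, so the maximum displacement is √(3.3396² + 0.555964²) ≈ 3.38556 m.

3 metres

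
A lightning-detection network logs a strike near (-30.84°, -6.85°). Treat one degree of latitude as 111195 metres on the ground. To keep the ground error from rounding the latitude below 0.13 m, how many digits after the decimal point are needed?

6

One degree of latitude covers 111195 m.
N decimal places → at most half a unit in the last place, 0.5 × 10⁻ᴺ° = 111195/2 × 10⁻ᴺ m.
Need 0.5 × 111195 × 10⁻ᴺ ≤ 0.13 → 10⁻ᴺ ≤ 2.338e-06, so N ≥ 5.63.
So 6 decimal places suffice (0.0556 m); 5 would allow up to 0.556 m.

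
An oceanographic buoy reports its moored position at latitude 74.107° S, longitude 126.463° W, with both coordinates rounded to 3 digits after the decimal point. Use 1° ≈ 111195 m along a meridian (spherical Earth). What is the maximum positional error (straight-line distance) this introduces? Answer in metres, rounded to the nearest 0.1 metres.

57.6 metres

Rounding to 3 decimal places leaves each coordinate within ±0.0005° of the true value.
North–south component: 0.0005° × 111195 = 55.5975 m.
E–W at 74.107°: 0.0005° × 111195 × cos 74.107° = 0.0005 × 111195 × 0.2738 ≈ 15.2249 m.
The two errors are perpendicular, so the maximum displacement is √(55.5975² + 15.2249²) ≈ 57.6444 m.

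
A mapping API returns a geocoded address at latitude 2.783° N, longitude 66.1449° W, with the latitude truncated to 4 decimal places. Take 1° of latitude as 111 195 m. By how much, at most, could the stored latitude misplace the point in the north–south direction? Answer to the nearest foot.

36 feet

Truncating at 4 decimal places can drop up to a full unit in the last place, so the latitude may be off by as much as 0.0001°.
So the N–S error is at most 0.0001 × 111195 = 11.1195 m.
Converting: 11.1195 m × 3.2808 ft/m ≈ 36.481 ft.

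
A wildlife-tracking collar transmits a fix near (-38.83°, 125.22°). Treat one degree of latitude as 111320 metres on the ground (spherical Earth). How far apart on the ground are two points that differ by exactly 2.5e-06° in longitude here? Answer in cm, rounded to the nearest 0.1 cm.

21.7 cm

One degree of longitude here spans 111320 × cos 38.83° = 111320 × 0.7790 ≈ 86719.4 m; 2.5e-06° of that is 0.216798 m.
That is 0.216798 m = 21.68 cm.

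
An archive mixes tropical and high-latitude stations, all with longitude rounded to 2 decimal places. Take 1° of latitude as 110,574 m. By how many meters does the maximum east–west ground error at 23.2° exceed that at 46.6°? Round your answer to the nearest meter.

128 meters

Rounding to 2 decimal places leaves the longitude within ±0.005° of the true value.
Error at 23.2° = 0.005° × 110574 × cos 23.2° ≈ 552.87 × 0.9191 = 508.16 m.
Error at 46.6° = 0.005° × 110574 × cos 46.6° ≈ 552.87 × 0.6871 = 379.87 m.
Difference: 508.16 − 379.87 = 128.29 m.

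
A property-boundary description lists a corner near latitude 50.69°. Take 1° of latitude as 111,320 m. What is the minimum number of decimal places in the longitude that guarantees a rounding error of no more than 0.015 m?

At 50.69° one degree of longitude covers 111320 × cos 50.69° ≈ 111320 × 0.6335 ≈ 70523 m.
With N decimal places the half-ulp bound is 0.5·10⁻ᴺ°, or 0.5·10⁻ᴺ × 70523 m on the ground.
Setting 35261.5 × 10⁻ᴺ ≤ 0.015 gives 10ᴺ ≥ 2.351e+06, i.e. N ≥ 6.37.
N = 6 would give 0.0353 m (too coarse); N = 7 gives 0.00353 m ≤ 0.015 m.

7 decimal places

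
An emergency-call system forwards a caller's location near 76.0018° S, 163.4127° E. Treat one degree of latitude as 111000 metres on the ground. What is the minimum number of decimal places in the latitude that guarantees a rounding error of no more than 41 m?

4 decimal places

One degree of latitude covers 111000 m.
N decimal places → at most half a unit in the last place, 0.5 × 10⁻ᴺ° = 111000/2 × 10⁻ᴺ m.
Need 0.5 × 111000 × 10⁻ᴺ ≤ 41 → 10⁻ᴺ ≤ 7.387e-04, so N ≥ 3.13.
So 4 decimal places suffice (5.55 m); 3 would allow up to 55.5 m.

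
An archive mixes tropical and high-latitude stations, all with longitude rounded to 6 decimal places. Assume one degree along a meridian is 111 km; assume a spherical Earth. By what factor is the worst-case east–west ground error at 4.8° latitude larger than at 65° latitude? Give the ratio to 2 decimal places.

Rounding to 6 decimal places leaves the longitude within ±5e-07° of the true value.
Error at 4.8° = 5e-07° × 111000 × cos 4.8° ≈ 0.0555 × 0.9965 = 0.055305 m.
Error at 65° = 5e-07° × 111000 × cos 65° ≈ 0.0555 × 0.4226 = 0.023455 m.
Ratio: 0.055305 / 0.023455 = cos 4.8° / cos 65° ≈ 2.3579.

2.36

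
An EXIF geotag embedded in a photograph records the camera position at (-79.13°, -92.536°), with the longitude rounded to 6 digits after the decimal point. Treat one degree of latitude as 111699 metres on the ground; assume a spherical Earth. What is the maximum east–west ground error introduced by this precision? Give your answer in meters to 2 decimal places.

Rounding to 6 decimal places leaves the longitude within ±5e-07° of the true value.
Parallels shrink by cos φ, so at 79.13° a degree of longitude is 111699 × 0.1886 ≈ 21064.3 m.
Maximum E–W displacement: 5e-07 × 21064.3 = 0.0105322 m.

0.01 meters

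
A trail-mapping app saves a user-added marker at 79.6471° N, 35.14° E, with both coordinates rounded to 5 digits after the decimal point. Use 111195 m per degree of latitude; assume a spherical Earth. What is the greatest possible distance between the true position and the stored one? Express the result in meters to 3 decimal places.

Rounding to 5 decimal places leaves each coordinate within ±5e-06° of the true value.
North–south component: 5e-06° × 111195 = 0.555975 m.
Longitude error → 5e-06 × 111195 × cos 79.6471° = 5e-06 × 111195 × 0.1797 ≈ 0.0999146 m.
The two errors are perpendicular, so the maximum displacement is √(0.555975² + 0.0999146²) ≈ 0.564882 m.

0.565 meters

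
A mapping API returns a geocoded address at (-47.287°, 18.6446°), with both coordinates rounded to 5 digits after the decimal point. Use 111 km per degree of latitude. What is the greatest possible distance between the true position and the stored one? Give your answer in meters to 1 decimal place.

Rounding to 5 decimal places leaves each coordinate within ±5e-06° of the true value.
Latitude error → 5e-06 × 111000 = 0.555 m along the meridian.
E–W at 47.287°: 5e-06° × 111000 × cos 47.287° = 5e-06 × 111000 × 0.6783 ≈ 0.376471 m.
The two errors are perpendicular, so the maximum displacement is √(0.555² + 0.376471²) ≈ 0.670638 m.

0.7 meters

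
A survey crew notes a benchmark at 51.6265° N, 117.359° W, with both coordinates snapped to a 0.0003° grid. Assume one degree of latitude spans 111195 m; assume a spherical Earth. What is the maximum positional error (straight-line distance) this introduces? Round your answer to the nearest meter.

20 meters

With a 0.0003° grid the true value lies within half a step, ±0.0003°/2 = ±0.00015°, of the stored one.
North–south component: 0.00015° × 111195 = 16.6793 m.
Longitude error → 0.00015 × 111195 × cos 51.6265° = 0.00015 × 111195 × 0.6208 ≈ 10.3542 m.
Combining orthogonally: (16.6793² + 10.3542²)^½ ≈ 19.6318 m.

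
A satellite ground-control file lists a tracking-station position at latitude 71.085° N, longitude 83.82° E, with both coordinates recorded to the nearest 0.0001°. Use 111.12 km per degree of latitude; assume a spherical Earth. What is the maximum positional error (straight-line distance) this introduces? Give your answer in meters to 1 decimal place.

5.8 meters

Rounding to 4 decimal places leaves each coordinate within ±5e-05° of the true value.
N–S: 5e-05° × 111120 m/° = 5.556 m.
Longitude error → 5e-05 × 111120 × cos 71.085° = 5e-05 × 111120 × 0.3242 ≈ 1.80106 m.
The two errors are perpendicular, so the maximum displacement is √(5.556² + 1.80106²) ≈ 5.84063 m.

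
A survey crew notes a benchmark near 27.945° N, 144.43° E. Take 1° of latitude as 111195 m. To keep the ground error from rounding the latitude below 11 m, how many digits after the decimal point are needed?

4 decimal places

One degree of latitude covers 111195 m.
N decimal places → at most half a unit in the last place, 0.5 × 10⁻ᴺ° = 111195/2 × 10⁻ᴺ m.
Need 0.5 × 111195 × 10⁻ᴺ ≤ 11 → 10⁻ᴺ ≤ 1.979e-04, so N ≥ 3.70.
N = 3 would give 55.6 m (too coarse); N = 4 gives 5.56 m ≤ 11 m.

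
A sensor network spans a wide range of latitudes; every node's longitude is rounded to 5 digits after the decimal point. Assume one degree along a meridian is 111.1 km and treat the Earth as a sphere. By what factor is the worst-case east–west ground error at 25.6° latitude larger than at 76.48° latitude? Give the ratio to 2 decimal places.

Rounding to 5 decimal places leaves the longitude within ±5e-06° of the true value.
At 25.6°: 5e-06° × 111100 × cos 25.6° = 5e-06 × 111100 × 0.9018 ≈ 0.50097 m.
Error at 76.48° = 5e-06° × 111100 × cos 76.48° ≈ 0.5555 × 0.2338 = 0.12987 m.
Ratio: 0.50097 / 0.12987 = cos 25.6° / cos 76.48° ≈ 3.8575.

3.86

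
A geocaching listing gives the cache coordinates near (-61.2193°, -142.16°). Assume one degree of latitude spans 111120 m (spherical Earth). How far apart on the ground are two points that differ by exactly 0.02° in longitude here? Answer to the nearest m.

1070 m

One degree of longitude here spans 111120 × cos 61.2193° = 111120 × 0.4815 ≈ 53499.7 m; 0.02° of that is 1069.99 m.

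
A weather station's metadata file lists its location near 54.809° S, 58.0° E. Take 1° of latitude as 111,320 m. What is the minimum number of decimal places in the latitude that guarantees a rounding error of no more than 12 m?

One degree of latitude covers 111320 m.
Rounding to N decimal places gives at most 0.5 × 10⁻ᴺ degrees of error, i.e. 0.5 × 10⁻ᴺ × 111320 m.
Setting 55660 × 10⁻ᴺ ≤ 12 gives 10ᴺ ≥ 4638, i.e. N ≥ 3.67.
So 4 decimal places suffice (5.57 m); 3 would allow up to 55.7 m.

4 decimal places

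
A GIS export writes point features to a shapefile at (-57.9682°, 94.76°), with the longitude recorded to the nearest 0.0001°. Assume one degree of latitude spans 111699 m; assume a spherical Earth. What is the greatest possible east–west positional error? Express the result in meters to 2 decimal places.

Rounding to 4 decimal places leaves the longitude within ±5e-05° of the true value.
Parallels shrink by cos φ, so at 57.9682° a degree of longitude is 111699 × 0.5304 ≈ 59244 m.
East–west error: 5e-05° × 59244 m/° ≈ 2.9622 m.

2.96 meters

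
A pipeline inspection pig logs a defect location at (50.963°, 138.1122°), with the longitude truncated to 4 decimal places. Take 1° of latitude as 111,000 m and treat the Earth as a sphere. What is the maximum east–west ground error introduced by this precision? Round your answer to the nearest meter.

7 meters

Truncating at 4 decimal places can drop up to a full unit in the last place, so the longitude may be off by as much as 0.0001°.
One degree of longitude at 50.963° is 111000 × cos 50.963° ≈ 111000 × 0.6298 = 69910.3 m.
So at most 0.0001° × 69910.3 ≈ 6.99103 m east–west.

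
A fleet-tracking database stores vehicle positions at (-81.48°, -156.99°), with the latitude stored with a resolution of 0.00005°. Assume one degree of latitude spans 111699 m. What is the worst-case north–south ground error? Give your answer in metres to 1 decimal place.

With a 0.00005° grid the true value lies within half a step, ±0.00005°/2 = ±2.5e-05°, of the stored one.
So the N–S error is at most 2.5e-05 × 111699 = 2.79248 m.

2.8 metres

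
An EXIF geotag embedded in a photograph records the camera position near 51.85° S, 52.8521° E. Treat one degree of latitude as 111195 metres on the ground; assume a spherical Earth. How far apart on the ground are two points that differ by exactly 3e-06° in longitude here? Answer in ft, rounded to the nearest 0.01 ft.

At 51.85° a degree of longitude is 111195 × cos 51.85° ≈ 68687.6 m, so 3e-06° corresponds to 0.206063 m.
Converting: 0.206063 m × 3.2808 ft/m ≈ 0.67606 ft.

0.68 ft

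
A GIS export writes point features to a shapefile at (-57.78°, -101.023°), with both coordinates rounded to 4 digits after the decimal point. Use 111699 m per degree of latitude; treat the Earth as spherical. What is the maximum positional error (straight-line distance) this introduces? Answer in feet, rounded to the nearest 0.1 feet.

20.8 feet

Rounding to 4 decimal places leaves each coordinate within ±5e-05° of the true value.
N–S: 5e-05° × 111699 m/° = 5.58495 m.
East–west component at 57.78°: 5e-05° × 111699 × cos 57.78° ≈ 5e-05 × 59554.7 ≈ 2.97774 m.
Combining orthogonally: (5.58495² + 2.97774²)^½ ≈ 6.32919 m.
Converting: 6.32919 m × 3.2808 ft/m ≈ 20.765 ft.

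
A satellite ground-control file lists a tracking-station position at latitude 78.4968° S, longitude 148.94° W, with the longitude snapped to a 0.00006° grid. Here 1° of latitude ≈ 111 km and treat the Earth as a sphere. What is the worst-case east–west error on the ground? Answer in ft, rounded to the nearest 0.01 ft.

With a 0.00006° grid the true value lies within half a step, ±0.00006°/2 = ±3e-05°, of the stored one.
Parallels shrink by cos φ, so at 78.4968° a degree of longitude is 111000 × 0.1994 ≈ 22135.9 m.
East–west error: 3e-05° × 22135.9 m/° ≈ 0.664077 m.
In feet: 0.664077 m ÷ 0.3048 ≈ 2.1787 ft.

2.18 ft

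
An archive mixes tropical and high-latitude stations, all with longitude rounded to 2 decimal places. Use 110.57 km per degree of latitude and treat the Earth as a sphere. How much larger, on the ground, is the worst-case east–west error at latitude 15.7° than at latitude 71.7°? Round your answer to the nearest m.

Rounding to 2 decimal places leaves the longitude within ±0.005° of the true value.
At 15.7°: 0.005° × 110570 × cos 15.7° = 0.005 × 110570 × 0.9627 ≈ 532.22 m.
Error at 71.7° = 0.005° × 110570 × cos 71.7° ≈ 552.85 × 0.3140 = 173.59 m.
So the lower-latitude error exceeds the higher by 532.22 − 173.59 = 358.63 m.

359 m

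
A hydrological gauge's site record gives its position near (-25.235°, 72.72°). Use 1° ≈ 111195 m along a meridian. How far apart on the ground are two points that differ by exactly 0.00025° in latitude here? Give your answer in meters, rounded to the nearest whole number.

28 meters

0.00025° × 111195 m/° = 27.7988 m.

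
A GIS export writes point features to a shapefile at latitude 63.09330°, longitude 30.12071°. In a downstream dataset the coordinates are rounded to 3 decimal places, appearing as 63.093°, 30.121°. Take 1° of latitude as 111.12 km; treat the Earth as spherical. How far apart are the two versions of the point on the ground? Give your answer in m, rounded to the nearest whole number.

36 m

Δlat = 63.09330 − 63.093 = +0.00030°; Δlon = 30.12071 − 30.121 = -0.00029°.
N–S: 0.00030° × 111120 m/° = 33.336 m.
E–W at 63.093°: -0.00029° × 111120 × cos 63.093° = -0.00029 × 111120 × 0.4525 ≈ -14.5831 m.
Hypotenuse of the two orthogonal shifts: √(33.336² + 14.5831²) = 36.3862 m.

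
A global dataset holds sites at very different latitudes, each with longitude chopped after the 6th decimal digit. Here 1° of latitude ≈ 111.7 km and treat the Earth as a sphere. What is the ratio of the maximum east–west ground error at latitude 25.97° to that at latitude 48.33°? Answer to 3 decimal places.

Truncating at 6 decimal places can drop up to a full unit in the last place, so the longitude may be off by as much as 1e-06°.
Error at 25.97° = 1e-06° × 111700 × cos 25.97° ≈ 0.1117 × 0.8990 = 0.10042 m.
Error at 48.33° = 1e-06° × 111700 × cos 48.33° ≈ 0.1117 × 0.6648 = 0.074263 m.
The ratio reduces to cos 25.97° / cos 48.33° = 0.8990/0.6648 ≈ 1.3522.

1.352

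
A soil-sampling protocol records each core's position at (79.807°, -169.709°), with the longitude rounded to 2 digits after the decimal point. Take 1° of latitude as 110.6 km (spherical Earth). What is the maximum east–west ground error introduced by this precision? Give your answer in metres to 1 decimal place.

97.9 metres

Rounding to 2 decimal places leaves the longitude within ±0.005° of the true value.
At latitude 79.807° a degree of longitude spans 110600 m × cos 79.807° = 110600 × 0.1770 ≈ 19572.3 m.
So at most 0.005° × 19572.3 ≈ 97.8614 m east–west.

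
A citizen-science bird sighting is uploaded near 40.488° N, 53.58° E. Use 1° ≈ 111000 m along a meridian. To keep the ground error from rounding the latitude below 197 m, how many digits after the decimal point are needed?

One degree of latitude covers 111000 m.
With N decimal places the half-ulp bound is 0.5·10⁻ᴺ°, or 0.5·10⁻ᴺ × 111000 m on the ground.
Need 0.5 × 111000 × 10⁻ᴺ ≤ 197 → 10⁻ᴺ ≤ 3.550e-03, so N ≥ 2.45.
At 2 places the error can reach 555 m, but 3 places keeps it to 55.5 m.

3 decimal places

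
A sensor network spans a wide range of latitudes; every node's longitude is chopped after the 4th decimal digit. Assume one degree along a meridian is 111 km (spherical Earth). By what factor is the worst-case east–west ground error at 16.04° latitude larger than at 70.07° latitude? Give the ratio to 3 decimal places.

2.819

Truncating at 4 decimal places can drop up to a full unit in the last place, so the longitude may be off by as much as 0.0001°.
At 16.04°: 0.0001° × 111000 × cos 16.04° = 0.0001 × 111000 × 0.9611 ≈ 10.668 m.
Error at 70.07° = 0.0001° × 111000 × cos 70.07° ≈ 11.1 × 0.3409 = 3.7837 m.
The ratio reduces to cos 16.04° / cos 70.07° = 0.9611/0.3409 ≈ 2.8194.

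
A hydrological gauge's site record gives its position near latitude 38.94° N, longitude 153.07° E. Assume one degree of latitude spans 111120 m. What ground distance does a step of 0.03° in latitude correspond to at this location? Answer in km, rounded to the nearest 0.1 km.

3.3 km

Along a meridian 0.03° is 0.03 × 111120 = 3333.6 m.
That is 3333.6 m = 3.3336 km.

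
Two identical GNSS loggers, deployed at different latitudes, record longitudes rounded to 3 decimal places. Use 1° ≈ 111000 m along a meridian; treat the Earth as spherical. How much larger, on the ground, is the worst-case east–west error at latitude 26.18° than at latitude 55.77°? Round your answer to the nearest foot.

61 feet

Rounding to 3 decimal places leaves the longitude within ±0.0005° of the true value.
Error at 26.18° = 0.0005° × 111000 × cos 26.18° ≈ 55.5 × 0.8974 = 49.806 m.
At 55.77°: 0.0005° × 111000 × cos 55.77° = 0.0005 × 111000 × 0.5625 ≈ 31.22 m.
Difference: 49.806 − 31.22 = 18.587 m.
In feet: 18.5867 m ÷ 0.3048 ≈ 60.98 ft.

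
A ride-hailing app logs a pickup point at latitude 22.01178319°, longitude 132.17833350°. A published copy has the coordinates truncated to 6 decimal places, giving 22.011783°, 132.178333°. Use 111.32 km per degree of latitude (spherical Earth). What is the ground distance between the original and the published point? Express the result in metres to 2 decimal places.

The latitude changed by +0.00000019° and the longitude by +0.00000050°.
North–south shift: 0.00000019 × 111320 = 0.0211508 m.
East–west at this latitude: 0.00000050° × 111320 × cos 22.0118° ≈ 0.00000050 × 103206 = 0.0516028 m.
Distance: √(0.0211508² + 0.0516028²) ≈ 0.0557692 m.

0.06 metres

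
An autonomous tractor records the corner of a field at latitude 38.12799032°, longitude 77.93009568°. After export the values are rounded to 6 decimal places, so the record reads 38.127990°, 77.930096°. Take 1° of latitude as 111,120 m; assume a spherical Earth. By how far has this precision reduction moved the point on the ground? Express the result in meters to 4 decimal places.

The latitude changed by +0.00000032° and the longitude by -0.00000032°.
North–south shift: 0.00000032 × 111120 = 0.0355584 m.
E–W at 38.128°: -0.00000032° × 111120 × cos 38.128° = -0.00000032 × 111120 × 0.7866 ≈ -0.0279714 m.
Combined displacement = (0.0355584² + 0.0279714²)^½ ≈ 0.0452416 m.

0.0452 meters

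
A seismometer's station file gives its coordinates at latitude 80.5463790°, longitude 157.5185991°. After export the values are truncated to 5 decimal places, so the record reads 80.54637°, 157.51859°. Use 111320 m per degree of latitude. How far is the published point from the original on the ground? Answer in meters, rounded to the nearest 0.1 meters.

Δlat = 80.5463790 − 80.54637 = +0.0000090°; Δlon = 157.5185991 − 157.51859 = +0.0000091°.
N–S: 0.0000090° × 111320 m/° = 1.00188 m.
E–W at 80.5464°: 0.0000091° × 111320 × cos 80.5464° = 0.0000091 × 111320 × 0.1642 ≈ 0.166387 m.
Hypotenuse of the two orthogonal shifts: √(1.00188² + 0.166387²) = 1.0156 m.

1.0 meters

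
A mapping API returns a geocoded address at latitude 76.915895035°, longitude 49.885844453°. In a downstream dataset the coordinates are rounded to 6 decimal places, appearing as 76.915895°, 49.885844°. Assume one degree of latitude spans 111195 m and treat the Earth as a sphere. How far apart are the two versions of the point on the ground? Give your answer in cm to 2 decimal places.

The latitude changed by +0.000000035° and the longitude by +0.000000453°.
N–S: 0.000000035° × 111195 m/° = 0.00389182 m.
East–west at this latitude: 0.000000453° × 111195 × cos 76.9159° ≈ 0.000000453 × 25172.4 = 0.0114031 m.
Distance: √(0.00389182² + 0.0114031²) ≈ 0.012049 m.
That is 0.012049 m = 1.2049 cm.

1.20 cm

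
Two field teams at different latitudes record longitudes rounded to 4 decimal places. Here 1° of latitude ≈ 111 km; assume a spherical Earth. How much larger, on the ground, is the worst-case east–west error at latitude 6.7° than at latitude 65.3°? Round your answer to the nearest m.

3 m

Rounding to 4 decimal places leaves the longitude within ±5e-05° of the true value.
At 6.7°: 5e-05° × 111000 × cos 6.7° = 5e-05 × 111000 × 0.9932 ≈ 5.5121 m.
At 65.3°: 5e-05° × 111000 × cos 65.3° = 5e-05 × 111000 × 0.4179 ≈ 2.3192 m.
So the lower-latitude error exceeds the higher by 5.5121 − 2.3192 = 3.1929 m.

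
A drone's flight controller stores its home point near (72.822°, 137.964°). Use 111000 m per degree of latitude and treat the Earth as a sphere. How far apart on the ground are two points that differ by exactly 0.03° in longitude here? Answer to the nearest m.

983 m

0.03° of longitude at 72.822° is 0.03 × 111000 × cos 72.822° ≈ 0.03 × 32782.9 = 983.486 m.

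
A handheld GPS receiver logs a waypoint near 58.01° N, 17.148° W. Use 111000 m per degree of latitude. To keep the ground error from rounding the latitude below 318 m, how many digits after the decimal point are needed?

3 decimal places

One degree of latitude covers 111000 m.
Rounding to N decimal places gives at most 0.5 × 10⁻ᴺ degrees of error, i.e. 0.5 × 10⁻ᴺ × 111000 m.
Need 0.5 × 111000 × 10⁻ᴺ ≤ 318 → 10⁻ᴺ ≤ 5.730e-03, so N ≥ 2.24.
N = 2 would give 555 m (too coarse); N = 3 gives 55.5 m ≤ 318 m.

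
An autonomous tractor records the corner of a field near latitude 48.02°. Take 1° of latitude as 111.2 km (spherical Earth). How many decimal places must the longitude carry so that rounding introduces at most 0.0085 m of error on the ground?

7 decimal places

At 48.02° one degree of longitude covers 111200 × cos 48.02° ≈ 111200 × 0.6689 ≈ 74378.5 m.
Rounding to N decimal places gives at most 0.5 × 10⁻ᴺ degrees of error, i.e. 0.5 × 10⁻ᴺ × 74378.5 m.
Setting 37189.2 × 10⁻ᴺ ≤ 0.0085 gives 10ᴺ ≥ 4.375e+06, i.e. N ≥ 6.64.
So 7 decimal places suffice (0.00372 m); 6 would allow up to 0.0372 m.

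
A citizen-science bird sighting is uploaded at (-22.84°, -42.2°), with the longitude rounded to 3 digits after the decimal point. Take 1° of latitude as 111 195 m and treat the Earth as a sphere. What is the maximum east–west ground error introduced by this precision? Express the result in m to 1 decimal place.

51.2 m

Rounding to 3 decimal places leaves the longitude within ±0.0005° of the true value.
At latitude 22.84° a degree of longitude spans 111195 m × cos 22.84° = 111195 × 0.9216 ≈ 102476 m.
East–west error: 0.0005° × 102476 m/° ≈ 51.2382 m.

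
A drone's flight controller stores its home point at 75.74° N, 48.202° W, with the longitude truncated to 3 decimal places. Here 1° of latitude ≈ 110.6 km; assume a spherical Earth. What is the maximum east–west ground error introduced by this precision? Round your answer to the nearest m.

Truncating at 3 decimal places can drop up to a full unit in the last place, so the longitude may be off by as much as 0.001°.
One degree of longitude at 75.74° is 110600 × cos 75.74° ≈ 110600 × 0.2463 = 27243.3 m.
Maximum E–W displacement: 0.001 × 27243.3 = 27.2433 m.

27 m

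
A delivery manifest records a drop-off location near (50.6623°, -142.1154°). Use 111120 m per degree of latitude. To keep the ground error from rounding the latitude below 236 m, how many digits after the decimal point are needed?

One degree of latitude covers 111120 m.
Rounding to N decimal places gives at most 0.5 × 10⁻ᴺ degrees of error, i.e. 0.5 × 10⁻ᴺ × 111120 m.
Setting 55560 × 10⁻ᴺ ≤ 236 gives 10ᴺ ≥ 235.4, i.e. N ≥ 2.37.
At 2 places the error can reach 556 m, but 3 places keeps it to 55.6 m.

3 decimal places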